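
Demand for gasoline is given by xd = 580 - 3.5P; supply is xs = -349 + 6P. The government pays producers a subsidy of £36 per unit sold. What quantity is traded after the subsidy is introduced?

x' = 6029/19

Pre-subsidy: 580 - 3.5P = -349 + 6P gives P* = 1858/19, x* = 4517/19.
With the subsidy, sellers receive Ps = Pb + 36 for each unit, where Pb is the price buyers pay.
Supply in terms of Pb becomes xs = -349 + 6(Pb + 36) = -133 + 6Pb. Setting this equal to demand: 580 - 3.5Pb = -133 + 6Pb, so Pb = 1426/19.
Sellers receive Ps = 1426/19 + 36 = 2110/19; x' = 580 − 3.5·(1426/19) = 6029/19.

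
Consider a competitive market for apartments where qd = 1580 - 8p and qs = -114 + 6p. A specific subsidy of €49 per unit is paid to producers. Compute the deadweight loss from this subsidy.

Deadweight loss = €4116

Pre-subsidy: 1580 - 8p = -114 + 6p gives p* = 121, q* = 612.
With the subsidy, sellers receive ps = pb + 49 for each unit, where pb is the price buyers pay.
Supply in terms of pb becomes qs = -114 + 6(pb + 49) = 180 + 6pb. Setting this equal to demand: 1580 - 8pb = 180 + 6pb, so pb = 100.
Sellers receive ps = 100 + 49 = 149; q' = 1580 − 8·100 = 780.
The subsidy expands output by 780 − 612 = 168 past the efficient level; on those units the gap between marginal cost and willingness to pay runs from 0 up to 49.
DWL = ½ × 49 × 168 = 4116.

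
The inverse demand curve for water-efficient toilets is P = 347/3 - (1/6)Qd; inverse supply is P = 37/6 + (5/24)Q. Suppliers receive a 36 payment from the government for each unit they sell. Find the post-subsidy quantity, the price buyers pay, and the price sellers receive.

Q' = 388; buyers pay 51; sellers receive 87

Pre-subsidy: 347/3 - (1/6)Q = 37/6 + (5/24)Q gives Q* = 292 and P* = 67.
With the subsidy, sellers receive Ps = Pb + 36 for each unit, where Pb is the price buyers pay.
On the curves, Pb = 347/3 - (1/6)Q and Ps = 37/6 + (5/24)Q; the wedge Ps − Pb = 36 gives 37/6 + (5/24)Q − (347/3 - (1/6)Q) = 36, so Q' = 388.
Then Pb = 347/3 − (1/6)·388 = 51 and Ps = 37/6 + (5/24)·388 = 87.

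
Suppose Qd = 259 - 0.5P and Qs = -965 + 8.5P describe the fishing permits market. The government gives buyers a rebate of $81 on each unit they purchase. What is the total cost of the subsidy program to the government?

Pre-subsidy: 259 - 0.5P = -965 + 8.5P gives P* = 136, Q* = 191.
With the rebate, buyers effectively pay Pb = Ps − 81, where Ps is the price sellers receive.
Demand in terms of Ps becomes Qd = 259 − 0.5(Ps − 81) = 299.5 - 0.5Ps. Setting this equal to supply: 299.5 - 0.5Ps = -965 + 8.5Ps, so Ps = 140.5.
Buyers pay Pb = 140.5 − 81 = 59.5; Q' = -965 + 8.5·140.5 = 229.25.
Government outlay = subsidy × quantity = 81 × 229.25 = 18569.25.

Government cost = $18569.25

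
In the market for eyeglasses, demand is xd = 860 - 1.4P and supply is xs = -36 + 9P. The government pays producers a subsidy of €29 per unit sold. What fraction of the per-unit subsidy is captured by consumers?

Pre-subsidy: 860 - 1.4P = -36 + 9P gives P* = 1120/13, x* = 9612/13.
With the subsidy, sellers receive Ps = Pb + 29 for each unit, where Pb is the price buyers pay.
Supply in terms of Pb becomes xs = -36 + 9(Pb + 29) = 225 + 9Pb. Setting this equal to demand: 860 - 1.4Pb = 225 + 9Pb, so Pb = 3175/52.
Sellers receive Ps = 3175/52 + 29 = 4683/52; x' = 860 − 1.4·(3175/52) = 40275/52.
Buyers' price falls by P* − Pb = 1120/13 − 3175/52 = 1305/52; sellers' price rises by Ps − P* = 4683/52 − 1120/13 = 203/52.
So consumers capture (1305/52)/29 = 45/52 of each unit of subsidy.

Consumer share = 45/52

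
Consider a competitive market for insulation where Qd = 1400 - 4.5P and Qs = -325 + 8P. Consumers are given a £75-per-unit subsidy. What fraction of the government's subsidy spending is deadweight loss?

Pre-subsidy: 1400 - 4.5P = -325 + 8P gives P* = 138, Q* = 779.
With the rebate, buyers effectively pay Pb = Ps − 75, where Ps is the price sellers receive.
Demand in terms of Ps becomes Qd = 1400 − 4.5(Ps − 75) = 1737.5 - 4.5Ps. Setting this equal to supply: 1737.5 - 4.5Ps = -325 + 8Ps, so Ps = 165.
Buyers pay Pb = 165 − 75 = 90; Q' = -325 + 8·165 = 995.
ΔCS = ½(779 + 995)(138 − 90) = 42576; ΔPS = ½(779 + 995)(165 − 138) = 23949.
Government spending = 75 × 995 = 74625.
DWL = ½ × 75 × (995 − 779) = 8100; fraction = 8100 / 74625 = 108/995.

DWL / government spending = 108/995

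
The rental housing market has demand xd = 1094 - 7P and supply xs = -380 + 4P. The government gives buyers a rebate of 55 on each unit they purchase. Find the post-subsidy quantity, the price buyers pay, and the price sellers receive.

x' = 296; buyers pay 114; sellers receive 169

Pre-subsidy: 1094 - 7P = -380 + 4P gives P* = 134, x* = 156.
With the rebate, buyers effectively pay Pb = Ps − 55, where Ps is the price sellers receive.
Demand in terms of Ps becomes xd = 1094 − 7(Ps − 55) = 1479 - 7Ps. Setting this equal to supply: 1479 - 7Ps = -380 + 4Ps, so Ps = 169.
Buyers pay Pb = 169 − 55 = 114; x' = -380 + 4·169 = 296.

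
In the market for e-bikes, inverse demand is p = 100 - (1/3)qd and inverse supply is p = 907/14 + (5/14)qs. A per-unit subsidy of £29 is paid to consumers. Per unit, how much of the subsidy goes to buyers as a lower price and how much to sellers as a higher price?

Buyers gain £14 per unit; sellers gain £15 per unit

Pre-subsidy: 100 - (1/3)q = 907/14 + (5/14)q gives q* = 51 and p* = 83.
With the rebate, buyers effectively pay pb = ps − 29, where ps is the price sellers receive.
On the curves, pb = 100 - (1/3)q and ps = 907/14 + (5/14)q; the wedge ps − pb = 29 gives 907/14 + (5/14)q − (100 - (1/3)q) = 29, so q' = 93.
Then pb = 100 − (1/3)·93 = 69 and ps = 907/14 + (5/14)·93 = 98.
Buyers' price falls by p* − pb = 83 − 69 = 14; sellers' price rises by ps − p* = 98 − 83 = 15.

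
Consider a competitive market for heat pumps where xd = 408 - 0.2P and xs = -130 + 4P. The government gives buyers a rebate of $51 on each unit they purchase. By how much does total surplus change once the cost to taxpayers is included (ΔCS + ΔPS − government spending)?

Net change in total surplus = -1734/7

Pre-subsidy: 408 - 0.2P = -130 + 4P gives P* = 2690/21, x* = 8030/21.
With the rebate, buyers effectively pay Pb = Ps − 51, where Ps is the price sellers receive.
Demand in terms of Ps becomes xd = 408 − 0.2(Ps − 51) = 418.2 - 0.2Ps. Setting this equal to supply: 418.2 - 0.2Ps = -130 + 4Ps, so Ps = 2741/21.
Buyers pay Pb = 2741/21 − 51 = 1670/21; x' = -130 + 4·(2741/21) = 8234/21.
ΔCS = ½(8030/21 + 8234/21)(2690/21 − 1670/21) = 2764880/147; ΔPS = ½(8030/21 + 8234/21)(2741/21 − 2690/21) = 138244/147.
Government spending = 51 × 8234/21 = 139978/7.
Net change = 2764880/147 + 138244/147 − 139978/7 = -1734/7. The loss equals the DWL triangle ½·51·68/7.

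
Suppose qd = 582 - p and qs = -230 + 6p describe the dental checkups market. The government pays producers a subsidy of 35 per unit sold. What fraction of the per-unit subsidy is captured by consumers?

Pre-subsidy: 582 - p = -230 + 6p gives p* = 116, q* = 466.
With the subsidy, sellers receive ps = pb + 35 for each unit, where pb is the price buyers pay.
Supply in terms of pb becomes qs = -230 + 6(pb + 35) = -20 + 6pb. Setting this equal to demand: 582 - pb = -20 + 6pb, so pb = 86.
Sellers receive ps = 86 + 35 = 121; q' = 582 − 1·86 = 496.
Buyers' price falls by p* − pb = 116 − 86 = 30; sellers' price rises by ps − p* = 121 − 116 = 5.
So consumers capture 30/35 = 6/7 of each unit of subsidy.

Consumer share = 6/7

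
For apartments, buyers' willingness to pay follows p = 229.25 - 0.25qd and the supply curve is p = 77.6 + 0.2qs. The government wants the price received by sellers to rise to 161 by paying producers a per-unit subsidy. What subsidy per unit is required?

At a seller price of 161, quantity supplied is -388 + 5·161 = 417.
Buyers absorb 417 only when they pay pb = 229.25 − 0.25·417 = 125.
s = ps − pb = 161 − 125 = 36.

Required subsidy s = 36 per unit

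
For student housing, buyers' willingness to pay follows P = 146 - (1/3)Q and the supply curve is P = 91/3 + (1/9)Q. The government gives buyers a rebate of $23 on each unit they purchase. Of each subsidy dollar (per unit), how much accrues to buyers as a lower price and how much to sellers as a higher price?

Buyers gain $17.25 per unit; sellers gain $5.75 per unit

Pre-subsidy: 146 - (1/3)Q = 91/3 + (1/9)Q gives Q* = 260.25 and P* = 59.25.
With the rebate, buyers effectively pay Pb = Ps − 23, where Ps is the price sellers receive.
On the curves, Pb = 146 - (1/3)Q and Ps = 91/3 + (1/9)Q; the wedge Ps − Pb = 23 gives 91/3 + (1/9)Q − (146 - (1/3)Q) = 23, so Q' = 312.
Then Pb = 146 − (1/3)·312 = 42 and Ps = 91/3 + (1/9)·312 = 65.
Buyers' price falls by P* − Pb = 59.25 − 42 = 17.25; sellers' price rises by Ps − P* = 65 − 59.25 = 5.75.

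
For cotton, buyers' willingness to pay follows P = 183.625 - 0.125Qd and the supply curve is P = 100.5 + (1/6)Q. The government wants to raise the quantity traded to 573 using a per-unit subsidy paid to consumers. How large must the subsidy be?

At Q = 573, from the demand curve buyers pay Pb = 183.625 − 0.125·573 = 112; from the supply curve sellers need Ps = 100.5 + (1/6)·573 = 196.
The subsidy must fill the gap: s = Ps − Pb = 196 − 112 = 84.

Required subsidy s = 84 per unit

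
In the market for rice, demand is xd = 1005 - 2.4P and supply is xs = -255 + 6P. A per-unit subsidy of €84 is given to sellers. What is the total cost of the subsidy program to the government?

Pre-subsidy: 1005 - 2.4P = -255 + 6P gives P* = 150, x* = 645.
With the subsidy, sellers receive Ps = Pb + 84 for each unit, where Pb is the price buyers pay.
Supply in terms of Pb becomes xs = -255 + 6(Pb + 84) = 249 + 6Pb. Setting this equal to demand: 1005 - 2.4Pb = 249 + 6Pb, so Pb = 90.
Sellers receive Ps = 90 + 84 = 174; x' = 1005 − 2.4·90 = 789.
Government outlay = subsidy × quantity = 84 × 789 = 66276.

Government cost = €66276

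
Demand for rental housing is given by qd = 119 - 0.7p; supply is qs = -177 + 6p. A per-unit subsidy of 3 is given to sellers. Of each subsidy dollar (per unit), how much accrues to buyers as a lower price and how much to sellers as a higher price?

Pre-subsidy: 119 - 0.7p = -177 + 6p gives p* = 2960/67, q* = 5901/67.
With the subsidy, sellers receive ps = pb + 3 for each unit, where pb is the price buyers pay.
Supply in terms of pb becomes qs = -177 + 6(pb + 3) = -159 + 6pb. Setting this equal to demand: 119 - 0.7pb = -159 + 6pb, so pb = 2780/67.
Sellers receive ps = 2780/67 + 3 = 2981/67; q' = 119 − 0.7·(2780/67) = 6027/67.
Buyers' price falls by p* − pb = 2960/67 − 2780/67 = 180/67; sellers' price rises by ps − p* = 2981/67 − 2960/67 = 21/67.

Buyers gain 180/67 per unit; sellers gain 21/67 per unit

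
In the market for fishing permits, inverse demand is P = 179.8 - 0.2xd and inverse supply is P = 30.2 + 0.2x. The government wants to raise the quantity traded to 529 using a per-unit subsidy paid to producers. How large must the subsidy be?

At x = 529, from the demand curve buyers pay Pb = 179.8 − 0.2·529 = 74; from the supply curve sellers need Ps = 30.2 + 0.2·529 = 136.
The subsidy must fill the gap: s = Ps − Pb = 136 − 74 = 62.

Required subsidy s = 62 per unit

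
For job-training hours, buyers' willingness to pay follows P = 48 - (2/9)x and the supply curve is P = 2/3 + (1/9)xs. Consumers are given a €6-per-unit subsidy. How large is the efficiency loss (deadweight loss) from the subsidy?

Pre-subsidy: 48 - (2/9)x = 2/3 + (1/9)x gives x* = 142 and P* = 148/9.
With the rebate, buyers effectively pay Pb = Ps − 6, where Ps is the price sellers receive.
On the curves, Pb = 48 - (2/9)x and Ps = 2/3 + (1/9)x; the wedge Ps − Pb = 6 gives 2/3 + (1/9)x − (48 - (2/9)x) = 6, so x' = 160.
Then Pb = 48 − (2/9)·160 = 112/9 and Ps = 2/3 + (1/9)·160 = 166/9.
The subsidy expands output by 160 − 142 = 18 past the efficient level; on those units the gap between marginal cost and willingness to pay runs from 0 up to 6.
DWL = ½ × 6 × 18 = 54.

Deadweight loss = €54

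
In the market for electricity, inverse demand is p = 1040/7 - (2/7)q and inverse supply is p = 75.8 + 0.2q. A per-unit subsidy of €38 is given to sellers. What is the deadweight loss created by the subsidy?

Pre-subsidy: 1040/7 - (2/7)q = 75.8 + 0.2q gives q* = 2547/17 and p* = 1798/17.
With the subsidy, sellers receive ps = pb + 38 for each unit, where pb is the price buyers pay.
On the curves, pb = 1040/7 - (2/7)q and ps = 75.8 + 0.2q; the wedge ps − pb = 38 gives 75.8 + 0.2q − (1040/7 - (2/7)q) = 38, so q' = 3877/17.
Then pb = 1040/7 − (2/7)·(3877/17) = 1418/17 and ps = 75.8 + 0.2·(3877/17) = 2064/17.
The subsidy expands output by 3877/17 − 2547/17 = 1330/17 past the efficient level; on those units the gap between marginal cost and willingness to pay runs from 0 up to 38.
DWL = ½ × 38 × 1330/17 = 25270/17.

Deadweight loss = 25270/17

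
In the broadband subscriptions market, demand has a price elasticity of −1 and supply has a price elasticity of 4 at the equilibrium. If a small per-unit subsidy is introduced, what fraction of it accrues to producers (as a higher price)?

For a small subsidy around the equilibrium, the benefit split depends on the relative slopes, which at a point are proportional to the elasticities.
Buyer share = εs/(εs + |εd|) = 4/(4 + 1) = 0.8; seller share = |εd|/(εs + |εd|) = 0.2.
So producers capture 0.2 of the subsidy.

Producer share = 0.2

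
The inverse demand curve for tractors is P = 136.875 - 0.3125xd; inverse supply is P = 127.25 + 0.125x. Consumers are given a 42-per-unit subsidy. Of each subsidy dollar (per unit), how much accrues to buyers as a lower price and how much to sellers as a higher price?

Pre-subsidy: 136.875 - 0.3125x = 127.25 + 0.125x gives x* = 22 and P* = 130.
With the rebate, buyers effectively pay Pb = Ps − 42, where Ps is the price sellers receive.
On the curves, Pb = 136.875 - 0.3125x and Ps = 127.25 + 0.125x; the wedge Ps − Pb = 42 gives 127.25 + 0.125x − (136.875 - 0.3125x) = 42, so x' = 118.
Then Pb = 136.875 − 0.3125·118 = 100 and Ps = 127.25 + 0.125·118 = 142.
Buyers' price falls by P* − Pb = 130 − 100 = 30; sellers' price rises by Ps − P* = 142 − 130 = 12.

Buyers gain 30 per unit; sellers gain 12 per unit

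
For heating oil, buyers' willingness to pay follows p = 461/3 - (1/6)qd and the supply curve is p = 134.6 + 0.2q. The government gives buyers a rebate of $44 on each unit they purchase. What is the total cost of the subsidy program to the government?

Government cost = $7568

Pre-subsidy: 461/3 - (1/6)q = 134.6 + 0.2q gives q* = 52 and p* = 145.
With the rebate, buyers effectively pay pb = ps − 44, where ps is the price sellers receive.
On the curves, pb = 461/3 - (1/6)q and ps = 134.6 + 0.2q; the wedge ps − pb = 44 gives 134.6 + 0.2q − (461/3 - (1/6)q) = 44, so q' = 172.
Then pb = 461/3 − (1/6)·172 = 125 and ps = 134.6 + 0.2·172 = 169.
Government outlay = subsidy × quantity = 44 × 172 = 7568.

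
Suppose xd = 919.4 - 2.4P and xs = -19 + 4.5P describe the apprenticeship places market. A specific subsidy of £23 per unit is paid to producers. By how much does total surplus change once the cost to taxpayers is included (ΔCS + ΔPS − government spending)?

Net change in total surplus = -£414

Pre-subsidy: 919.4 - 2.4P = -19 + 4.5P gives P* = 136, x* = 593.
With the subsidy, sellers receive Ps = Pb + 23 for each unit, where Pb is the price buyers pay.
Supply in terms of Pb becomes xs = -19 + 4.5(Pb + 23) = 84.5 + 4.5Pb. Setting this equal to demand: 919.4 - 2.4Pb = 84.5 + 4.5Pb, so Pb = 121.
Sellers receive Ps = 121 + 23 = 144; x' = 919.4 − 2.4·121 = 629.
ΔCS = ½(593 + 629)(136 − 121) = 9165; ΔPS = ½(593 + 629)(144 − 136) = 4888.
Government spending = 23 × 629 = 14467.
Net change = 9165 + 4888 − 14467 = -414. The loss equals the DWL triangle ½·23·36.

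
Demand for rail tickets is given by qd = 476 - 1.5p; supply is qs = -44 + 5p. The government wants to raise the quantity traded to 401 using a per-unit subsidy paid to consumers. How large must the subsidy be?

Required subsidy s = 39 per unit

At q = 401, invert demand for the buyer price: pb = (476 − 401)/1.5 = 50; invert supply for the seller price: ps = (401 − (-44))/5 = 89.
The subsidy must fill the gap: s = ps − pb = 89 − 50 = 39.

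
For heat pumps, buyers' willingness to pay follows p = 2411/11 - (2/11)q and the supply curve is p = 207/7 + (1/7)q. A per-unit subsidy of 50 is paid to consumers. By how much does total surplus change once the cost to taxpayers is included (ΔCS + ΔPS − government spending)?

Net change in total surplus = -3850

Pre-subsidy: 2411/11 - (2/11)q = 207/7 + (1/7)q gives q* = 584 and p* = 113.
With the rebate, buyers effectively pay pb = ps − 50, where ps is the price sellers receive.
On the curves, pb = 2411/11 - (2/11)q and ps = 207/7 + (1/7)q; the wedge ps − pb = 50 gives 207/7 + (1/7)q − (2411/11 - (2/11)q) = 50, so q' = 738.
Then pb = 2411/11 − (2/11)·738 = 85 and ps = 207/7 + (1/7)·738 = 135.
ΔCS = ½(584 + 738)(113 − 85) = 18508; ΔPS = ½(584 + 738)(135 − 113) = 14542.
Government spending = 50 × 738 = 36900.
Net change = 18508 + 14542 − 36900 = -3850. The loss equals the DWL triangle ½·50·154.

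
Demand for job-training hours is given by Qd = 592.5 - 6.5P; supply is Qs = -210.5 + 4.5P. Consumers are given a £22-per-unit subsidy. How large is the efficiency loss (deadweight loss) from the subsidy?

Deadweight loss = £643.5

Pre-subsidy: 592.5 - 6.5P = -210.5 + 4.5P gives P* = 73, Q* = 118.
With the rebate, buyers effectively pay Pb = Ps − 22, where Ps is the price sellers receive.
Demand in terms of Ps becomes Qd = 592.5 − 6.5(Ps − 22) = 735.5 - 6.5Ps. Setting this equal to supply: 735.5 - 6.5Ps = -210.5 + 4.5Ps, so Ps = 86.
Buyers pay Pb = 86 − 22 = 64; Q' = -210.5 + 4.5·86 = 176.5.
The subsidy expands output by 176.5 − 118 = 58.5 past the efficient level; on those units the gap between marginal cost and willingness to pay runs from 0 up to 22.
DWL = ½ × 22 × 58.5 = 643.5.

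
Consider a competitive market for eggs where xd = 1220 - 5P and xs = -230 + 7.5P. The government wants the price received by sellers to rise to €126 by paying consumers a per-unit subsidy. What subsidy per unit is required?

Required subsidy s = €25 per unit

At a seller price of 126, quantity supplied is -230 + 7.5·126 = 715.
Buyers absorb 715 only when they pay Pb with 1220 − 5·Pb = 715, i.e. Pb = 101.
s = Ps − Pb = 126 − 101 = 25.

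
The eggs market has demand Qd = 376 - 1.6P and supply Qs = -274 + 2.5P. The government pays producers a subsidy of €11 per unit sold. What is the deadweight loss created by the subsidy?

Pre-subsidy: 376 - 1.6P = -274 + 2.5P gives P* = 6500/41, Q* = 5016/41.
With the subsidy, sellers receive Ps = Pb + 11 for each unit, where Pb is the price buyers pay.
Supply in terms of Pb becomes Qs = -274 + 2.5(Pb + 11) = -246.5 + 2.5Pb. Setting this equal to demand: 376 - 1.6Pb = -246.5 + 2.5Pb, so Pb = 6225/41.
Sellers receive Ps = 6225/41 + 11 = 6676/41; Q' = 376 − 1.6·(6225/41) = 5456/41.
The subsidy expands output by 5456/41 − 5016/41 = 440/41 past the efficient level; on those units the gap between marginal cost and willingness to pay runs from 0 up to 11.
DWL = ½ × 11 × 440/41 = 2420/41.

Deadweight loss = 2420/41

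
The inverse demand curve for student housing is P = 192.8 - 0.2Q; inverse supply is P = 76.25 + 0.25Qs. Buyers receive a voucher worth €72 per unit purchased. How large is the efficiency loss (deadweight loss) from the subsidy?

Pre-subsidy: 192.8 - 0.2Q = 76.25 + 0.25Q gives Q* = 259 and P* = 141.
With the rebate, buyers effectively pay Pb = Ps − 72, where Ps is the price sellers receive.
On the curves, Pb = 192.8 - 0.2Q and Ps = 76.25 + 0.25Q; the wedge Ps − Pb = 72 gives 76.25 + 0.25Q − (192.8 - 0.2Q) = 72, so Q' = 419.
Then Pb = 192.8 − 0.2·419 = 109 and Ps = 76.25 + 0.25·419 = 181.
The subsidy expands output by 419 − 259 = 160 past the efficient level; on those units the gap between marginal cost and willingness to pay runs from 0 up to 72.
DWL = ½ × 72 × 160 = 5760.

Deadweight loss = €5760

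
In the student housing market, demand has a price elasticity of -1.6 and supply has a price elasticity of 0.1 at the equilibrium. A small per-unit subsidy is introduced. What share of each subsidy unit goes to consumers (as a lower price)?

Consumer share = 1/17

For a small subsidy around the equilibrium, the benefit split depends on the relative slopes, which at a point are proportional to the elasticities.
Buyer share = εs/(εs + |εd|) = 0.1/(0.1 + 1.6) = 1/17; seller share = |εd|/(εs + |εd|) = 16/17.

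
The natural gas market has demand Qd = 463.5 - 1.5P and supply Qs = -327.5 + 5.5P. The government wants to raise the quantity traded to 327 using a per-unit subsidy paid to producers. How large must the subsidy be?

At Q = 327, invert demand for the buyer price: Pb = (463.5 − 327)/1.5 = 91; invert supply for the seller price: Ps = (327 − (-327.5))/5.5 = 119.
The subsidy must fill the gap: s = Ps − Pb = 119 − 91 = 28.

Required subsidy s = 28 per unit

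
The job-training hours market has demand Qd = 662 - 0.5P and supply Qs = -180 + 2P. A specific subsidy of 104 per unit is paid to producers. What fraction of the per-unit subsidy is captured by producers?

Producer share = 0.2

Pre-subsidy: 662 - 0.5P = -180 + 2P gives P* = 336.8, Q* = 493.6.
With the subsidy, sellers receive Ps = Pb + 104 for each unit, where Pb is the price buyers pay.
Supply in terms of Pb becomes Qs = -180 + 2(Pb + 104) = 28 + 2Pb. Setting this equal to demand: 662 - 0.5Pb = 28 + 2Pb, so Pb = 253.6.
Sellers receive Ps = 253.6 + 104 = 357.6; Q' = 662 − 0.5·253.6 = 535.2.
Buyers' price falls by P* − Pb = 336.8 − 253.6 = 83.2; sellers' price rises by Ps − P* = 357.6 − 336.8 = 20.8.
So producers capture 20.8/104 = 0.2 of each unit of subsidy.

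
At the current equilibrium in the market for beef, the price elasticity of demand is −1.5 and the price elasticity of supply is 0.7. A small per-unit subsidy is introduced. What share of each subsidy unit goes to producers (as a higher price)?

For a small subsidy around the equilibrium, the benefit split depends on the relative slopes, which at a point are proportional to the elasticities.
Buyer share = εs/(εs + |εd|) = 0.7/(0.7 + 1.5) = 7/22; seller share = |εd|/(εs + |εd|) = 15/22.
So producers capture 15/22 of the subsidy.

Producer share = 15/22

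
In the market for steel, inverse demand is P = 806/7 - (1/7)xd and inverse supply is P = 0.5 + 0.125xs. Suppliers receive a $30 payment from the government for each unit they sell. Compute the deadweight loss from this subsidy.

Pre-subsidy: 806/7 - (1/7)x = 0.5 + 0.125x gives x* = 428 and P* = 54.
With the subsidy, sellers receive Ps = Pb + 30 for each unit, where Pb is the price buyers pay.
On the curves, Pb = 806/7 - (1/7)x and Ps = 0.5 + 0.125x; the wedge Ps − Pb = 30 gives 0.5 + 0.125x − (806/7 - (1/7)x) = 30, so x' = 540.
Then Pb = 806/7 − (1/7)·540 = 38 and Ps = 0.5 + 0.125·540 = 68.
The subsidy expands output by 540 − 428 = 112 past the efficient level; on those units the gap between marginal cost and willingness to pay runs from 0 up to 30.
DWL = ½ × 30 × 112 = 1680.

Deadweight loss = $1680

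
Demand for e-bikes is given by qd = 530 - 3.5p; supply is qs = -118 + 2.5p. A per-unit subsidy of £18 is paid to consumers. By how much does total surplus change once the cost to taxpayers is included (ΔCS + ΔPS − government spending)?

Pre-subsidy: 530 - 3.5p = -118 + 2.5p gives p* = 108, q* = 152.
With the rebate, buyers effectively pay pb = ps − 18, where ps is the price sellers receive.
Demand in terms of ps becomes qd = 530 − 3.5(ps − 18) = 593 - 3.5ps. Setting this equal to supply: 593 - 3.5ps = -118 + 2.5ps, so ps = 118.5.
Buyers pay pb = 118.5 − 18 = 100.5; q' = -118 + 2.5·118.5 = 178.25.
ΔCS = ½(152 + 178.25)(108 − 100.5) = 1238.4375; ΔPS = ½(152 + 178.25)(118.5 − 108) = 1733.8125.
Government spending = 18 × 178.25 = 3208.5.
Net change = 1238.4375 + 1733.8125 − 3208.5 = -236.25. The loss equals the DWL triangle ½·18·26.25.

Net change in total surplus = -£236.25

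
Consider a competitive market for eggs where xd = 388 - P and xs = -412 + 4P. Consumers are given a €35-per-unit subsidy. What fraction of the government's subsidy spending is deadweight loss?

DWL / government spending = 0.0546875

Pre-subsidy: 388 - P = -412 + 4P gives P* = 160, x* = 228.
With the rebate, buyers effectively pay Pb = Ps − 35, where Ps is the price sellers receive.
Demand in terms of Ps becomes xd = 388 − 1(Ps − 35) = 423 - Ps. Setting this equal to supply: 423 - Ps = -412 + 4Ps, so Ps = 167.
Buyers pay Pb = 167 − 35 = 132; x' = -412 + 4·167 = 256.
ΔCS = ½(228 + 256)(160 − 132) = 6776; ΔPS = ½(228 + 256)(167 − 160) = 1694.
Government spending = 35 × 256 = 8960.
DWL = ½ × 35 × (256 − 228) = 490; fraction = 490 / 8960 = 0.0546875.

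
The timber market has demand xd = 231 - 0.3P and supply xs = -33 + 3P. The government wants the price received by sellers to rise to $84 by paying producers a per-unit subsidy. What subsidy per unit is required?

At a seller price of 84, quantity supplied is -33 + 3·84 = 219.
Buyers absorb 219 only when they pay Pb with 231 − 0.3·Pb = 219, i.e. Pb = 40.
s = Ps − Pb = 84 − 40 = 44.

Required subsidy s = $44 per unit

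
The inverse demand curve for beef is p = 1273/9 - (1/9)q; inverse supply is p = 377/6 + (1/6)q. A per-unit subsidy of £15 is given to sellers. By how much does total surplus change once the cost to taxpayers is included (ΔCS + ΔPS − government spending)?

Net change in total surplus = -£405

Pre-subsidy: 1273/9 - (1/9)q = 377/6 + (1/6)q gives q* = 283 and p* = 110.
With the subsidy, sellers receive ps = pb + 15 for each unit, where pb is the price buyers pay.
On the curves, pb = 1273/9 - (1/9)q and ps = 377/6 + (1/6)q; the wedge ps − pb = 15 gives 377/6 + (1/6)q − (1273/9 - (1/9)q) = 15, so q' = 337.
Then pb = 1273/9 − (1/9)·337 = 104 and ps = 377/6 + (1/6)·337 = 119.
ΔCS = ½(283 + 337)(110 − 104) = 1860; ΔPS = ½(283 + 337)(119 − 110) = 2790.
Government spending = 15 × 337 = 5055.
Net change = 1860 + 2790 − 5055 = -405. The loss equals the DWL triangle ½·15·54.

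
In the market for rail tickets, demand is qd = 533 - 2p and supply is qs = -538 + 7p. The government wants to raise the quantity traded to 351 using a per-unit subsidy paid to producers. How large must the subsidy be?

At q = 351, invert demand for the buyer price: pb = (533 − 351)/2 = 91; invert supply for the seller price: ps = (351 − (-538))/7 = 127.
The subsidy must fill the gap: s = ps − pb = 127 − 91 = 36.

Required subsidy s = 36 per unit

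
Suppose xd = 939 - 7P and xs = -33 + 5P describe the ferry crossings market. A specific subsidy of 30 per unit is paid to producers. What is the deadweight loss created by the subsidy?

Pre-subsidy: 939 - 7P = -33 + 5P gives P* = 81, x* = 372.
With the subsidy, sellers receive Ps = Pb + 30 for each unit, where Pb is the price buyers pay.
Supply in terms of Pb becomes xs = -33 + 5(Pb + 30) = 117 + 5Pb. Setting this equal to demand: 939 - 7Pb = 117 + 5Pb, so Pb = 68.5.
Sellers receive Ps = 68.5 + 30 = 98.5; x' = 939 − 7·68.5 = 459.5.
The subsidy expands output by 459.5 − 372 = 87.5 past the efficient level; on those units the gap between marginal cost and willingness to pay runs from 0 up to 30.
DWL = ½ × 30 × 87.5 = 1312.5.

Deadweight loss = 1312.5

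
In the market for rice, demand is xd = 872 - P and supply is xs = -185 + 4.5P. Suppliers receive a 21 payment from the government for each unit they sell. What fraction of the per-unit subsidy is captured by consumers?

Consumer share = 9/11

Pre-subsidy: 872 - P = -185 + 4.5P gives P* = 2114/11, x* = 7478/11.
With the subsidy, sellers receive Ps = Pb + 21 for each unit, where Pb is the price buyers pay.
Supply in terms of Pb becomes xs = -185 + 4.5(Pb + 21) = -90.5 + 4.5Pb. Setting this equal to demand: 872 - Pb = -90.5 + 4.5Pb, so Pb = 175.
Sellers receive Ps = 175 + 21 = 196; x' = 872 − 1·175 = 697.
Buyers' price falls by P* − Pb = 2114/11 − 175 = 189/11; sellers' price rises by Ps − P* = 196 − 2114/11 = 42/11.
So consumers capture (189/11)/21 = 9/11 of each unit of subsidy.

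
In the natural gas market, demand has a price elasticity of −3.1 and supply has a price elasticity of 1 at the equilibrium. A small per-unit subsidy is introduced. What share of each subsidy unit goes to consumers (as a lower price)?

For a small subsidy around the equilibrium, the benefit split depends on the relative slopes, which at a point are proportional to the elasticities.
Buyer share = εs/(εs + |εd|) = 1/(1 + 3.1) = 10/41; seller share = |εd|/(εs + |εd|) = 31/41.

Consumer share = 10/41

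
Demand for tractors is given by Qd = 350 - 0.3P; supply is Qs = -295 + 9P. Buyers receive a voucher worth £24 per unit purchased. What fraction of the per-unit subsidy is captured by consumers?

Consumer share = 30/31

Pre-subsidy: 350 - 0.3P = -295 + 9P gives P* = 2150/31, Q* = 10205/31.
With the rebate, buyers effectively pay Pb = Ps − 24, where Ps is the price sellers receive.
Demand in terms of Ps becomes Qd = 350 − 0.3(Ps − 24) = 357.2 - 0.3Ps. Setting this equal to supply: 357.2 - 0.3Ps = -295 + 9Ps, so Ps = 2174/31.
Buyers pay Pb = 2174/31 − 24 = 1430/31; Q' = -295 + 9·(2174/31) = 10421/31.
Buyers' price falls by P* − Pb = 2150/31 − 1430/31 = 720/31; sellers' price rises by Ps − P* = 2174/31 − 2150/31 = 24/31.
So consumers capture (720/31)/24 = 30/31 of each unit of subsidy.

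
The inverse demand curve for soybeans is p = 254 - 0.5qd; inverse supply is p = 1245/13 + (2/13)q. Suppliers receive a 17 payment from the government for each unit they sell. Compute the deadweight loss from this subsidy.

Pre-subsidy: 254 - 0.5q = 1245/13 + (2/13)q gives q* = 242 and p* = 133.
With the subsidy, sellers receive ps = pb + 17 for each unit, where pb is the price buyers pay.
On the curves, pb = 254 - 0.5q and ps = 1245/13 + (2/13)q; the wedge ps − pb = 17 gives 1245/13 + (2/13)q − (254 - 0.5q) = 17, so q' = 268.
Then pb = 254 − 0.5·268 = 120 and ps = 1245/13 + (2/13)·268 = 137.
The subsidy expands output by 268 − 242 = 26 past the efficient level; on those units the gap between marginal cost and willingness to pay runs from 0 up to 17.
DWL = ½ × 17 × 26 = 221.

Deadweight loss = 221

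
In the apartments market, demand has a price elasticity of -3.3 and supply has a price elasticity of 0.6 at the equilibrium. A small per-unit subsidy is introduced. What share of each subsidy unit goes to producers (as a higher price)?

For a small subsidy around the equilibrium, the benefit split depends on the relative slopes, which at a point are proportional to the elasticities.
Buyer share = εs/(εs + |εd|) = 0.6/(0.6 + 3.3) = 2/13; seller share = |εd|/(εs + |εd|) = 11/13.
So producers capture 11/13 of the subsidy.

Producer share = 11/13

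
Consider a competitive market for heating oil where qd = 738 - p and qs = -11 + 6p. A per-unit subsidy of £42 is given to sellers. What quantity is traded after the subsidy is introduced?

Pre-subsidy: 738 - p = -11 + 6p gives p* = 107, q* = 631.
With the subsidy, sellers receive ps = pb + 42 for each unit, where pb is the price buyers pay.
Supply in terms of pb becomes qs = -11 + 6(pb + 42) = 241 + 6pb. Setting this equal to demand: 738 - pb = 241 + 6pb, so pb = 71.
Sellers receive ps = 71 + 42 = 113; q' = 738 − 1·71 = 667.

q' = 667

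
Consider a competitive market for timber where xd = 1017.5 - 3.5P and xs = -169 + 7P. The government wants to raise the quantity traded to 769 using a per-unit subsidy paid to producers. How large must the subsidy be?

At x = 769, invert demand for the buyer price: Pb = (1017.5 − 769)/3.5 = 71; invert supply for the seller price: Ps = (769 − (-169))/7 = 134.
The subsidy must fill the gap: s = Ps − Pb = 134 − 71 = 63.

Required subsidy s = 63 per unit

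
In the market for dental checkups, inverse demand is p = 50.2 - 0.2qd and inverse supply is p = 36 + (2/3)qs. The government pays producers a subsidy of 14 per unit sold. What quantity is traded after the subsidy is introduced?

Pre-subsidy: 50.2 - 0.2q = 36 + (2/3)q gives q* = 213/13 and p* = 610/13.
With the subsidy, sellers receive ps = pb + 14 for each unit, where pb is the price buyers pay.
On the curves, pb = 50.2 - 0.2q and ps = 36 + (2/3)q; the wedge ps − pb = 14 gives 36 + (2/3)q − (50.2 - 0.2q) = 14, so q' = 423/13.
Then pb = 50.2 − 0.2·(423/13) = 568/13 and ps = 36 + (2/3)·(423/13) = 750/13.

q' = 423/13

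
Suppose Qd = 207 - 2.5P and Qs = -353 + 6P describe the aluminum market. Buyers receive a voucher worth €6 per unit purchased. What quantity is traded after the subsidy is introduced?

Pre-subsidy: 207 - 2.5P = -353 + 6P gives P* = 1120/17, Q* = 719/17.
With the rebate, buyers effectively pay Pb = Ps − 6, where Ps is the price sellers receive.
Demand in terms of Ps becomes Qd = 207 − 2.5(Ps − 6) = 222 - 2.5Ps. Setting this equal to supply: 222 - 2.5Ps = -353 + 6Ps, so Ps = 1150/17.
Buyers pay Pb = 1150/17 − 6 = 1048/17; Q' = -353 + 6·(1150/17) = 899/17.

Q' = 899/17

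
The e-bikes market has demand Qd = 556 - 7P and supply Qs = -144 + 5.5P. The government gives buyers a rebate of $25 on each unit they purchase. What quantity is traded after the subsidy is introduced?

Pre-subsidy: 556 - 7P = -144 + 5.5P gives P* = 56, Q* = 164.
With the rebate, buyers effectively pay Pb = Ps − 25, where Ps is the price sellers receive.
Demand in terms of Ps becomes Qd = 556 − 7(Ps − 25) = 731 - 7Ps. Setting this equal to supply: 731 - 7Ps = -144 + 5.5Ps, so Ps = 70.
Buyers pay Pb = 70 − 25 = 45; Q' = -144 + 5.5·70 = 241.

Q' = 241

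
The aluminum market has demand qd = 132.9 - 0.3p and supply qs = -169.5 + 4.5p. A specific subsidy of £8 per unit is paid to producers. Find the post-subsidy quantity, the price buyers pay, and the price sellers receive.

Pre-subsidy: 132.9 - 0.3p = -169.5 + 4.5p gives p* = 63, q* = 114.
With the subsidy, sellers receive ps = pb + 8 for each unit, where pb is the price buyers pay.
Supply in terms of pb becomes qs = -169.5 + 4.5(pb + 8) = -133.5 + 4.5pb. Setting this equal to demand: 132.9 - 0.3pb = -133.5 + 4.5pb, so pb = 55.5.
Sellers receive ps = 55.5 + 8 = 63.5; q' = 132.9 − 0.3·55.5 = 116.25.

q' = 116.25; buyers pay £55.5; sellers receive £63.5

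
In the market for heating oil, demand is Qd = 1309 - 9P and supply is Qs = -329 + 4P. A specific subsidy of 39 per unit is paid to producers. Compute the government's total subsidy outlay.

Pre-subsidy: 1309 - 9P = -329 + 4P gives P* = 126, Q* = 175.
With the subsidy, sellers receive Ps = Pb + 39 for each unit, where Pb is the price buyers pay.
Supply in terms of Pb becomes Qs = -329 + 4(Pb + 39) = -173 + 4Pb. Setting this equal to demand: 1309 - 9Pb = -173 + 4Pb, so Pb = 114.
Sellers receive Ps = 114 + 39 = 153; Q' = 1309 − 9·114 = 283.
Government outlay = subsidy × quantity = 39 × 283 = 11037.

Government cost = 11037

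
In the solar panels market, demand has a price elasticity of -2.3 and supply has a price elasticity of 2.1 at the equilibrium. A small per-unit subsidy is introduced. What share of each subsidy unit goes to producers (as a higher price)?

For a small subsidy around the equilibrium, the benefit split depends on the relative slopes, which at a point are proportional to the elasticities.
Buyer share = εs/(εs + |εd|) = 2.1/(2.1 + 2.3) = 21/44; seller share = |εd|/(εs + |εd|) = 23/44.
So producers capture 23/44 of the subsidy.

Producer share = 23/44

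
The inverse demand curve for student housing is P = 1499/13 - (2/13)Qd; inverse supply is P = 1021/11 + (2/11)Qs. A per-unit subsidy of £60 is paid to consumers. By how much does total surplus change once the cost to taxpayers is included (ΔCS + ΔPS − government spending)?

Pre-subsidy: 1499/13 - (2/13)Q = 1021/11 + (2/11)Q gives Q* = 67 and P* = 105.
With the rebate, buyers effectively pay Pb = Ps − 60, where Ps is the price sellers receive.
On the curves, Pb = 1499/13 - (2/13)Q and Ps = 1021/11 + (2/11)Q; the wedge Ps − Pb = 60 gives 1021/11 + (2/11)Q − (1499/13 - (2/13)Q) = 60, so Q' = 245.75.
Then Pb = 1499/13 − (2/13)·245.75 = 77.5 and Ps = 1021/11 + (2/11)·245.75 = 137.5.
ΔCS = ½(67 + 245.75)(105 − 77.5) = 4300.3125; ΔPS = ½(67 + 245.75)(137.5 − 105) = 5082.1875.
Government spending = 60 × 245.75 = 14745.
Net change = 4300.3125 + 5082.1875 − 14745 = -5362.5. The loss equals the DWL triangle ½·60·178.75.

Net change in total surplus = -£5362.5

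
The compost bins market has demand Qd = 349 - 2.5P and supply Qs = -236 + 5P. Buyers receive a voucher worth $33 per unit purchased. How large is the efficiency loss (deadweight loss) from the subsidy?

Deadweight loss = $907.5

Pre-subsidy: 349 - 2.5P = -236 + 5P gives P* = 78, Q* = 154.
With the rebate, buyers effectively pay Pb = Ps − 33, where Ps is the price sellers receive.
Demand in terms of Ps becomes Qd = 349 − 2.5(Ps − 33) = 431.5 - 2.5Ps. Setting this equal to supply: 431.5 - 2.5Ps = -236 + 5Ps, so Ps = 89.
Buyers pay Pb = 89 − 33 = 56; Q' = -236 + 5·89 = 209.
The subsidy expands output by 209 − 154 = 55 past the efficient level; on those units the gap between marginal cost and willingness to pay runs from 0 up to 33.
DWL = ½ × 33 × 55 = 907.5.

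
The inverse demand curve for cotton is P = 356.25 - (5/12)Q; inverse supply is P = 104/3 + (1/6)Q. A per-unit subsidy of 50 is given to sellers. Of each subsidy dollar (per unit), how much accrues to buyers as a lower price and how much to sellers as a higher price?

Buyers gain 250/7 per unit; sellers gain 100/7 per unit

Pre-subsidy: 356.25 - (5/12)Q = 104/3 + (1/6)Q gives Q* = 3859/7 and P* = 5315/42.
With the subsidy, sellers receive Ps = Pb + 50 for each unit, where Pb is the price buyers pay.
On the curves, Pb = 356.25 - (5/12)Q and Ps = 104/3 + (1/6)Q; the wedge Ps − Pb = 50 gives 104/3 + (1/6)Q − (356.25 - (5/12)Q) = 50, so Q' = 637.
Then Pb = 356.25 − (5/12)·637 = 545/6 and Ps = 104/3 + (1/6)·637 = 845/6.
Buyers' price falls by P* − Pb = 5315/42 − 545/6 = 250/7; sellers' price rises by Ps − P* = 845/6 − 5315/42 = 100/7.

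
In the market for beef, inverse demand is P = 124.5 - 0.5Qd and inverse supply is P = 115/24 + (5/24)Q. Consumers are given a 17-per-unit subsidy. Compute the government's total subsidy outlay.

Government cost = 3281

Pre-subsidy: 124.5 - 0.5Q = 115/24 + (5/24)Q gives Q* = 169 and P* = 40.
With the rebate, buyers effectively pay Pb = Ps − 17, where Ps is the price sellers receive.
On the curves, Pb = 124.5 - 0.5Q and Ps = 115/24 + (5/24)Q; the wedge Ps − Pb = 17 gives 115/24 + (5/24)Q − (124.5 - 0.5Q) = 17, so Q' = 193.
Then Pb = 124.5 − 0.5·193 = 28 and Ps = 115/24 + (5/24)·193 = 45.
Government outlay = subsidy × quantity = 17 × 193 = 3281.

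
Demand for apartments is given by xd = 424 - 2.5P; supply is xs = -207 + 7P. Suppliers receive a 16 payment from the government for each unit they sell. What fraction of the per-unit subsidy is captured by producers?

Producer share = 5/19

Pre-subsidy: 424 - 2.5P = -207 + 7P gives P* = 1262/19, x* = 4901/19.
With the subsidy, sellers receive Ps = Pb + 16 for each unit, where Pb is the price buyers pay.
Supply in terms of Pb becomes xs = -207 + 7(Pb + 16) = -95 + 7Pb. Setting this equal to demand: 424 - 2.5Pb = -95 + 7Pb, so Pb = 1038/19.
Sellers receive Ps = 1038/19 + 16 = 1342/19; x' = 424 − 2.5·(1038/19) = 5461/19.
Buyers' price falls by P* − Pb = 1262/19 − 1038/19 = 224/19; sellers' price rises by Ps − P* = 1342/19 − 1262/19 = 80/19.
So producers capture (80/19)/16 = 5/19 of each unit of subsidy.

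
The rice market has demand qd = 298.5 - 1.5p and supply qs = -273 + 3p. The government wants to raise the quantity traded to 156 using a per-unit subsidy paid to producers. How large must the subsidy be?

At q = 156, invert demand for the buyer price: pb = (298.5 − 156)/1.5 = 95; invert supply for the seller price: ps = (156 − (-273))/3 = 143.
The subsidy must fill the gap: s = ps − pb = 143 − 95 = 48.

Required subsidy s = 48 per unit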